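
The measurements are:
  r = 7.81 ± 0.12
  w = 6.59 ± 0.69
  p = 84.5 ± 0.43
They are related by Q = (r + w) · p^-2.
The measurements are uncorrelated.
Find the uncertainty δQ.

0.000100

Let u = r + w = 14.4. δu = √(δr² + δw²) = √(0.0144 + 0.476) = 0.700, so δu/u = 0.0486.
Q is then a monomial in u, p:
δQ/Q = √((δu/u)² + (-2·δp/p)²) = √(0.00237 + 0.000104) = 0.0497
Q = 0.00202, so δQ = 0.0497 × 0.00202 = 0.000100.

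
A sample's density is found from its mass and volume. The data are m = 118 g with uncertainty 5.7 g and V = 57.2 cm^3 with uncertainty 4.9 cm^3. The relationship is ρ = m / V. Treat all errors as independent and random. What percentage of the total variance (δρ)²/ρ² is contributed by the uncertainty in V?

75.9%

(δρ/ρ)² = (1·δm/m)² + (-1·δV/V)²
  m term: (1×0.0483)² = 0.00233
  V term: (-1×0.0857)² = 0.00734
Total = 0.00967. Share from V = 0.00734/0.00967 = 0.759.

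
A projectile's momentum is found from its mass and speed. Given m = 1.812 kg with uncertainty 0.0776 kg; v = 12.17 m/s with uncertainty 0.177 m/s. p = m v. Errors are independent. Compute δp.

0.997 kg·m/s

Since p is a product/quotient, work with relative uncertainties:
  (1·δm/m)² = (1×0.0428)² = 0.00183;  (1·δv/v)² = (1×0.0145)² = 0.000212
δp/p = √(0.00205) = 0.0452
p = 22.05 kg·m/s, so δp = 0.0452 × 22.05 = 0.997 kg·m/s.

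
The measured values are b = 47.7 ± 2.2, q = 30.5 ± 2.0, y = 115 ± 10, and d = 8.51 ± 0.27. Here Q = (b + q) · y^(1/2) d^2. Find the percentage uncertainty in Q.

8.58%

Let u = b + q = 78.2. δu = √(δb² + δq²) = √(4.84 + 4.00) = 2.97, so δu/u = 0.0380.
Q is then a monomial in u, y, d:
δQ/Q = √((δu/u)² + (½·δy/y)² + (2·δd/d)²) = √(0.00145 + 0.00189 + 0.00403) = 0.0858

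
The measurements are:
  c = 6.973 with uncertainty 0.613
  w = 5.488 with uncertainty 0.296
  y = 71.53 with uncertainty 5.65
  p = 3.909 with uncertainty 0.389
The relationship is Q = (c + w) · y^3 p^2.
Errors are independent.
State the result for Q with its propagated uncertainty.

Let u = c + w = 12.46. δu = √(δc² + δw²) = √(0.376 + 0.0876) = 0.681, so δu/u = 0.0546.
Q is then a monomial in u, y, p:
δQ/Q = √((δu/u)² + (3·δy/y)² + (2·δp/p)²) = √(0.00298 + 0.0562 + 0.0396) = 0.314
Q = 6.969e+07, so δQ = 0.314 × 6.969e+07 = 2.19e+07.

(6.969 ± 2.19) × 10^7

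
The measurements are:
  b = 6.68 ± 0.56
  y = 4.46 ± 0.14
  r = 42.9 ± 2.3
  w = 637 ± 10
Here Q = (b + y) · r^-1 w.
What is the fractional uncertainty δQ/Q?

0.0762

Let u = b + y = 11.1. δu = √(δb² + δy²) = √(0.314 + 0.0196) = 0.577, so δu/u = 0.0518.
Q is then a monomial in u, r, w:
δQ/Q = √((δu/u)² + (-1·δr/r)² + (1·δw/w)²) = √(0.00268 + 0.00287 + 0.000246) = 0.0762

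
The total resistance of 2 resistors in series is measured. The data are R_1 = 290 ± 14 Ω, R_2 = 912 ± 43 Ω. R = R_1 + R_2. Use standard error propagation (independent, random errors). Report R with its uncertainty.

Each term contributes (cᵢ δxᵢ)² to (δR)²:
  (δR_1)² = 196;  (δR_2)² = 1850
δR = √(2040) = 45.2 Ω
R = 1200 Ω.

1200 ± 45.2 Ω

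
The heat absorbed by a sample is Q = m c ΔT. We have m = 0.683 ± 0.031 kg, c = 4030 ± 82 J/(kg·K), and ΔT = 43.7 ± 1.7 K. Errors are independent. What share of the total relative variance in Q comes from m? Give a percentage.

(δQ/Q)² = (1·δm/m)² + (1·δc/c)² + (1·δΔT/ΔT)²
  m term: (1×0.0454)² = 0.00206
  c term: (1×0.0203)² = 0.000414
  ΔT term: (1×0.0389)² = 0.00151
Total = 0.00399. Share from m = 0.00206/0.00399 = 0.517.

51.7%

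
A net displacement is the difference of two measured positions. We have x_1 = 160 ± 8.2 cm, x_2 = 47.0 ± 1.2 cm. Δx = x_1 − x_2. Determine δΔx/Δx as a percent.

7.33%

For a sum/difference, combine absolute errors in quadrature:
  (δx_1)² = 67.2;  (δx_2)² = 1.44
δΔx = √(68.7) = 8.29 cm
Δx = 113 cm, so δΔx/Δx = 8.29/113 = 0.0733.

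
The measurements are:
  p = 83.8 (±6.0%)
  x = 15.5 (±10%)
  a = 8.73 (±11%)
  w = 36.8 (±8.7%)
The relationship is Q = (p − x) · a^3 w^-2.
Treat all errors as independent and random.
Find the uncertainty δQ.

Let u = p − x = 68.3. δu = √(δp² + δx²) = √(25.3 + 2.40) = 5.26, so δu/u = 0.0770.
Q is then a monomial in u, a, w:
δQ/Q = √((δu/u)² + (3·δa/a)² + (-2·δw/w)²) = √(0.00593 + 0.109 + 0.0303) = 0.381
Q = 33.6, so δQ = 0.381 × 33.6 = 12.8.

12.8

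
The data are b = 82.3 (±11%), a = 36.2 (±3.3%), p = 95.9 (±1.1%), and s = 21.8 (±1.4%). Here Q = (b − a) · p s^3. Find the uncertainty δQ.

Let u = b − a = 46.1. δu = √(δb² + δa²) = √(82.0 + 1.43) = 9.13, so δu/u = 0.198.
Q is then a monomial in u, p, s:
δQ/Q = √((δu/u)² + (1·δp/p)² + (3·δs/s)²) = √(0.0392 + 0.000121 + 0.00176) = 0.203
Q = 4.58e+07, so δQ = 0.203 × 4.58e+07 = 9.29e+06.

9.29e+06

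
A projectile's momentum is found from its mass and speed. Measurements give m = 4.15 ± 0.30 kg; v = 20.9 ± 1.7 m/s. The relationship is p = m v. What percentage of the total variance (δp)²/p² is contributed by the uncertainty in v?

(δp/p)² = (1·δm/m)² + (1·δv/v)²
  m term: (1×0.0723)² = 0.00523
  v term: (1×0.0813)² = 0.00662
Total = 0.0118. Share from v = 0.00662/0.0118 = 0.559.

55.9%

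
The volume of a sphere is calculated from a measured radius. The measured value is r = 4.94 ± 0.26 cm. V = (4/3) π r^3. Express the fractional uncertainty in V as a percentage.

V ∝ r^3, so δV/V = |3| · δr/r = 3 × 0.0526 = 0.158.

15.8%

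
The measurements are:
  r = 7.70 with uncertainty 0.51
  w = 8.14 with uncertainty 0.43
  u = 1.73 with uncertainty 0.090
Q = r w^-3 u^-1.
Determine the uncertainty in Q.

Q is a product of powers, so relative uncertainties combine in quadrature:
  (1·δr/r)² = (1×0.0662)² = 0.00439;  (-3·δw/w)² = (-3×0.0528)² = 0.0251;  (-1·δu/u)² = (-1×0.0520)² = 0.00271
δQ/Q = √(0.0322) = 0.179
Q = 0.00825, so δQ = 0.179 × 0.00825 = 0.00148.

0.00148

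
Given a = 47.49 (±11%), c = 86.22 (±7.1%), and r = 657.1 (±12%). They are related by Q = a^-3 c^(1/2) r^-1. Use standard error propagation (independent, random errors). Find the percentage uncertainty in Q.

Since Q is a product/quotient, work with relative uncertainties:
  (-3·δa/a)² = (-3×0.110)² = 0.109;  (½·δc/c)² = (0.5×0.0710)² = 0.00126;  (-1·δr/r)² = (-1×0.120)² = 0.0144
δQ/Q = √(0.125) = 0.353

35.3%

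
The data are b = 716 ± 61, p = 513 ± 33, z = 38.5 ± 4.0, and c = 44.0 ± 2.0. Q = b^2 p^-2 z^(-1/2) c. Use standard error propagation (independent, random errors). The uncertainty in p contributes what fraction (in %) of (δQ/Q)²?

32.9%

(δQ/Q)² = (2·δb/b)² + (-2·δp/p)² + (−½·δz/z)² + (1·δc/c)²
  b term: (2×0.0852)² = 0.0290
  p term: (-2×0.0643)² = 0.0166
  z term: (-0.5×0.104)² = 0.00270
  c term: (1×0.0455)² = 0.00207
Total = 0.0503. Share from p = 0.0166/0.0503 = 0.329.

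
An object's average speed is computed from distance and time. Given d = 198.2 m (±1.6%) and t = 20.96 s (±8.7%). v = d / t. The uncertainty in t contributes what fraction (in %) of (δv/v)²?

(δv/v)² = (1·δd/d)² + (-1·δt/t)²
  d term: (1×0.0160)² = 0.000256
  t term: (-1×0.0870)² = 0.00757
Total = 0.00782. Share from t = 0.00757/0.00782 = 0.967.

96.7%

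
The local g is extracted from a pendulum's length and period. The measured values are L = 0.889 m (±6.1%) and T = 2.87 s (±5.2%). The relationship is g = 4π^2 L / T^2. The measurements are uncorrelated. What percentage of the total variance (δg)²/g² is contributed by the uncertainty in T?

(δg/g)² = (1·δL/L)² + (-2·δT/T)²
  L term: (1×0.0610)² = 0.00372
  T term: (-2×0.0520)² = 0.0108
Total = 0.0145. Share from T = 0.0108/0.0145 = 0.744.

74.4%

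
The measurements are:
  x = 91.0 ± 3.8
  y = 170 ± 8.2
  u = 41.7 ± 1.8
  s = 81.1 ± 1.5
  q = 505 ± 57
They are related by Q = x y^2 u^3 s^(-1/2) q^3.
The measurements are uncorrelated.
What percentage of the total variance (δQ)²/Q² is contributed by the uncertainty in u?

(δQ/Q)² = (1·δx/x)² + (2·δy/y)² + (3·δu/u)² + (−½·δs/s)² + (3·δq/q)²
  x term: (1×0.0418)² = 0.00174
  y term: (2×0.0482)² = 0.00931
  u term: (3×0.0432)² = 0.0168
  s term: (-0.5×0.0185)² = 8.55e-05
  q term: (3×0.113)² = 0.115
Total = 0.143. Share from u = 0.0168/0.143 = 0.118.

11.8%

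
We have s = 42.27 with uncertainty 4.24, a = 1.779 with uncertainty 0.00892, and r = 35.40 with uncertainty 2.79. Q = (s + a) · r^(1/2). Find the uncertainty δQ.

Let u = s + a = 44.05. δu = √(δs² + δa²) = √(18.0 + 7.96e-05) = 4.24, so δu/u = 0.0963.
Q is then a monomial in u, r:
δQ/Q = √((δu/u)² + (½·δr/r)²) = √(0.00927 + 0.00155) = 0.104
Q = 262.1, so δQ = 0.104 × 262.1 = 27.3.

27.3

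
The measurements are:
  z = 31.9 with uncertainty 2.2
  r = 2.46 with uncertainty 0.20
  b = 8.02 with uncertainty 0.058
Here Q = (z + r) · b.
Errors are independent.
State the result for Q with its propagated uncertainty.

276 ± 17.8

Let u = z + r = 34.4. δu = √(δz² + δr²) = √(4.84 + 0.0400) = 2.21, so δu/u = 0.0643.
Q is then a monomial in u, b:
δQ/Q = √((δu/u)² + (1·δb/b)²) = √(0.00413 + 5.23e-05) = 0.0647
Q = 276, so δQ = 0.0647 × 276 = 17.8.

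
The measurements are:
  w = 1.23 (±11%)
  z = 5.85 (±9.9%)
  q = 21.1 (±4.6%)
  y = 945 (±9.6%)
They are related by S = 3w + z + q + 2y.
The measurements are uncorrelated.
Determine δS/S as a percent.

9.45%

Sums and differences: (δS)² = Σ (cᵢ δxᵢ)².
  (3·δw)² = 0.165;  (δz)² = 0.335;  (δq)² = 0.942;  (2·δy)² = 32900
δS = √(32900) = 181
S = 1920, so δS/S = 181/1920 = 0.0945.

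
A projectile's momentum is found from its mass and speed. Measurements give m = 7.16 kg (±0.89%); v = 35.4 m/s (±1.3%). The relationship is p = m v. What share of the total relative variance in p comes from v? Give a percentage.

(δp/p)² = (1·δm/m)² + (1·δv/v)²
  m term: (1×0.00890)² = 7.92e-05
  v term: (1×0.0130)² = 0.000169
Total = 0.000248. Share from v = 0.000169/0.000248 = 0.681.

68.1%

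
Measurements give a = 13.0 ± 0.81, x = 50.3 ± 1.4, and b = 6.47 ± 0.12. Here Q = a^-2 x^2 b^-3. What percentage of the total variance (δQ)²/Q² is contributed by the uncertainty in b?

(δQ/Q)² = (-2·δa/a)² + (2·δx/x)² + (-3·δb/b)²
  a term: (-2×0.0623)² = 0.0155
  x term: (2×0.0278)² = 0.00310
  b term: (-3×0.0185)² = 0.00310
Total = 0.0217. Share from b = 0.00310/0.0217 = 0.143.

14.3%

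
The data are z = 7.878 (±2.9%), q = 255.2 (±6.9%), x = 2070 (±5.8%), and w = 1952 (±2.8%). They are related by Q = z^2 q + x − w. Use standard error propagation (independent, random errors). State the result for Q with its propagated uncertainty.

Let p = z^2·q = 15840. δp/p = √((2·δz/z)² + (1·δq/q)²) = √(0.00336 + 0.00476) = 0.0901, so δp = 1430.
Q = p + x − w: δQ = √(δp² + δx² + δw²) = √(2.04e+06 + 14400 + 2990) = 1430
Q = 15960.

15960 ± 1430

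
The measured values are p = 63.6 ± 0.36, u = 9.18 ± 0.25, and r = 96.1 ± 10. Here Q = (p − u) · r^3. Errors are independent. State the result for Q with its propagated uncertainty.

(4.83 ± 1.51) × 10^7

Let w = p − u = 54.4. δw = √(δp² + δu²) = √(0.130 + 0.0625) = 0.438, so δw/w = 0.00805.
Q is then a monomial in w, r:
δQ/Q = √((δw/w)² + (3·δr/r)²) = √(6.49e-05 + 0.0975) = 0.312
Q = 4.83e+07, so δQ = 0.312 × 4.83e+07 = 1.51e+07.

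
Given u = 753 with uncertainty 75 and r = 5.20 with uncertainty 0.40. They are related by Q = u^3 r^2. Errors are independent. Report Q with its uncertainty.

Relative error in a monomial: (δQ/Q)² = Σ (nᵢ · δxᵢ/xᵢ)².
  (3·δu/u)² = (3×0.0996)² = 0.0893;  (2·δr/r)² = (2×0.0769)² = 0.0237
δQ/Q = √(0.113) = 0.336
Q = 1.15e+10, so δQ = 0.336 × 1.15e+10 = 3.88e+09.

(1.15 ± 0.388) × 10^10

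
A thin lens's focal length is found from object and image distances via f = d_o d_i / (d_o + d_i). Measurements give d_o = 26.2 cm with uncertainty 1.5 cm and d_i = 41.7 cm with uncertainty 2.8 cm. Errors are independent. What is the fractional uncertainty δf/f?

0.0437

∂f/∂d_o = (d_i/(d_o+d_i))² = 0.377;  ∂f/∂d_i = (d_o/(d_o+d_i))² = 0.149
δf = √((∂f/∂d_o · δd_o)² + (∂f/∂d_i · δd_i)²) = √(0.320 + 0.174) = 0.703 cm
f = 16.1 cm, so δf/f = 0.703/16.1 = 0.0437.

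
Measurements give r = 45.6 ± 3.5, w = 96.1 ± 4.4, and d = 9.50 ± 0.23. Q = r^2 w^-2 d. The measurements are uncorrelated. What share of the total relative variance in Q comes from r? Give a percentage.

(δQ/Q)² = (2·δr/r)² + (-2·δw/w)² + (1·δd/d)²
  r term: (2×0.0768)² = 0.0236
  w term: (-2×0.0458)² = 0.00839
  d term: (1×0.0242)² = 0.000586
Total = 0.0325. Share from r = 0.0236/0.0325 = 0.724.

72.4%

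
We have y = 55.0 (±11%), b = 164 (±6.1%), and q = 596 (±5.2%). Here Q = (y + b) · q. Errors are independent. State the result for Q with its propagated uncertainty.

(1.31 ± 0.0973) × 10^5

Let u = y + b = 219. δu = √(δy² + δb²) = √(36.6 + 100) = 11.7, so δu/u = 0.0534.
Q is then a monomial in u, q:
δQ/Q = √((δu/u)² + (1·δq/q)²) = √(0.00285 + 0.00270) = 0.0745
Q = 1.31e+05, so δQ = 0.0745 × 1.31e+05 = 9730.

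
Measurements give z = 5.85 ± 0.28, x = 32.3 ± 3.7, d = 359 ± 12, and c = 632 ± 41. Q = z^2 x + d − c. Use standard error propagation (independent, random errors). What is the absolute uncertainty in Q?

170

Let p = z^2·x = 1110. δp/p = √((2·δz/z)² + (1·δx/x)²) = √(0.00916 + 0.0131) = 0.149, so δp = 165.
Q = p + d − c: δQ = √(δp² + δd² + δc²) = √(27200 + 144 + 1680) = 170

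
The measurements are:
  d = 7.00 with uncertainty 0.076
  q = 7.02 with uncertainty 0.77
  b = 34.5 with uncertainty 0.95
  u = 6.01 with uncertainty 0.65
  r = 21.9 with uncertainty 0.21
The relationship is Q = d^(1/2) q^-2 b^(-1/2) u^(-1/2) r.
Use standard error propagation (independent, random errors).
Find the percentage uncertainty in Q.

For a monomial Q ∝ d^(1/2), q^-2, b^(-1/2), u^(-1/2), r, fractional errors add in quadrature:
  (½·δd/d)² = (0.5×0.0109)² = 2.95e-05;  (-2·δq/q)² = (-2×0.110)² = 0.0481;  (−½·δb/b)² = (-0.5×0.0275)² = 0.000190;  (−½·δu/u)² = (-0.5×0.108)² = 0.00292;  (1·δr/r)² = (1×0.00959)² = 9.19e-05
δQ/Q = √(0.0514) = 0.227

22.7%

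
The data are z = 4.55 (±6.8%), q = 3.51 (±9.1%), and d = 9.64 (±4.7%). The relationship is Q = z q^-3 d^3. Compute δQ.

29.7

Products/powers → add relative errors in quadrature, weighted by exponent:
  (1·δz/z)² = (1×0.0680)² = 0.00462;  (-3·δq/q)² = (-3×0.0910)² = 0.0745;  (3·δd/d)² = (3×0.0470)² = 0.0199
δQ/Q = √(0.0990) = 0.315
Q = 94.3, so δQ = 0.315 × 94.3 = 29.7.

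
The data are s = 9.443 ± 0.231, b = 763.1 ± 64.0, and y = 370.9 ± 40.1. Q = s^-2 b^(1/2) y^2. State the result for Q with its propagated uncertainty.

Q is a product of powers, so relative uncertainties combine in quadrature:
  (-2·δs/s)² = (-2×0.0245)² = 0.00239;  (½·δb/b)² = (0.5×0.0839)² = 0.00176;  (2·δy/y)² = (2×0.108)² = 0.0468
δQ/Q = √(0.0509) = 0.226
Q = 42620, so δQ = 0.226 × 42620 = 9620.

42620 ± 9620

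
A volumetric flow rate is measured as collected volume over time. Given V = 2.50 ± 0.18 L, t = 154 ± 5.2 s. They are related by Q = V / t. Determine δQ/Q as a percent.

Since Q is a product/quotient, work with relative uncertainties:
  (1·δV/V)² = (1×0.0720)² = 0.00518;  (-1·δt/t)² = (-1×0.0338)² = 0.00114
δQ/Q = √(0.00632) = 0.0795

7.95%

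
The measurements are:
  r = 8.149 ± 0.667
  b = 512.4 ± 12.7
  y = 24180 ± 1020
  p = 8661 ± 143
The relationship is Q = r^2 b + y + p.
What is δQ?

Let w = r^2·b = 34030. δw/w = √((2·δr/r)² + (1·δb/b)²) = √(0.0268 + 0.000614) = 0.166, so δw = 5630.
Q = w + y + p: δQ = √(δw² + δy² + δp²) = √(3.17e+07 + 1.04e+06 + 20400) = 5730

5730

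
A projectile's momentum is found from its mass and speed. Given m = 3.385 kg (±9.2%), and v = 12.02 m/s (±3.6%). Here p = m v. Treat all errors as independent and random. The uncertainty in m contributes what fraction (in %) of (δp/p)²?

86.7%

(δp/p)² = (1·δm/m)² + (1·δv/v)²
  m term: (1×0.0920)² = 0.00846
  v term: (1×0.0360)² = 0.00130
Total = 0.00976. Share from m = 0.00846/0.00976 = 0.867.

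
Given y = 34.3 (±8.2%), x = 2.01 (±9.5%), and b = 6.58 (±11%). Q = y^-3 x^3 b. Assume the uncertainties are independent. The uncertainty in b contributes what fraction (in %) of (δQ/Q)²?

(δQ/Q)² = (-3·δy/y)² + (3·δx/x)² + (1·δb/b)²
  y term: (-3×0.0820)² = 0.0605
  x term: (3×0.0950)² = 0.0812
  b term: (1×0.110)² = 0.0121
Total = 0.154. Share from b = 0.0121/0.154 = 0.0787.

7.87%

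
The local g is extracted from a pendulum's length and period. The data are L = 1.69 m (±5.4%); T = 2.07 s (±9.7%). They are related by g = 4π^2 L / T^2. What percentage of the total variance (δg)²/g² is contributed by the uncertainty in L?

7.19%

(δg/g)² = (1·δL/L)² + (-2·δT/T)²
  L term: (1×0.0540)² = 0.00292
  T term: (-2×0.0970)² = 0.0376
Total = 0.0406. Share from L = 0.00292/0.0406 = 0.0719.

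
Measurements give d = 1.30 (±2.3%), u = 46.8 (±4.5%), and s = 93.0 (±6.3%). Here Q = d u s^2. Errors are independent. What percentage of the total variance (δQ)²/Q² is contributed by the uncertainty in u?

(δQ/Q)² = (1·δd/d)² + (1·δu/u)² + (2·δs/s)²
  d term: (1×0.0230)² = 0.000529
  u term: (1×0.0450)² = 0.00202
  s term: (2×0.0630)² = 0.0159
Total = 0.0184. Share from u = 0.00202/0.0184 = 0.110.

11.0%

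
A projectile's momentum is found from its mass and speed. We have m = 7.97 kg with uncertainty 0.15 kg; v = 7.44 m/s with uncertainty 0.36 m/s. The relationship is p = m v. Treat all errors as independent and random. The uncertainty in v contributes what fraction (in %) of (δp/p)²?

(δp/p)² = (1·δm/m)² + (1·δv/v)²
  m term: (1×0.0188)² = 0.000354
  v term: (1×0.0484)² = 0.00234
Total = 0.00270. Share from v = 0.00234/0.00270 = 0.869.

86.9%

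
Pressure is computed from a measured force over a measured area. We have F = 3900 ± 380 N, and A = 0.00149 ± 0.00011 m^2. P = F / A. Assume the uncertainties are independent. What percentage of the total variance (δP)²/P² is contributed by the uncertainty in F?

(δP/P)² = (1·δF/F)² + (-1·δA/A)²
  F term: (1×0.0974)² = 0.00949
  A term: (-1×0.0738)² = 0.00545
Total = 0.0149. Share from F = 0.00949/0.0149 = 0.635.

63.5%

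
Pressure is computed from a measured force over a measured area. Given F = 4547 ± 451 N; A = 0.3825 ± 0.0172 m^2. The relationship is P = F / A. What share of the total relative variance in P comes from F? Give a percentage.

83.0%

(δP/P)² = (1·δF/F)² + (-1·δA/A)²
  F term: (1×0.0992)² = 0.00984
  A term: (-1×0.0450)² = 0.00202
Total = 0.0119. Share from F = 0.00984/0.0119 = 0.830.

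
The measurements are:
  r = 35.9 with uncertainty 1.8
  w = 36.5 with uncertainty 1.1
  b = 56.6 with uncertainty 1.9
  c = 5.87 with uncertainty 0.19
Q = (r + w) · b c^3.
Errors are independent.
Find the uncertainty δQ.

Let u = r + w = 72.4. δu = √(δr² + δw²) = √(3.24 + 1.21) = 2.11, so δu/u = 0.0291.
Q is then a monomial in u, b, c:
δQ/Q = √((δu/u)² + (1·δb/b)² + (3·δc/c)²) = √(0.000849 + 0.00113 + 0.00943) = 0.107
Q = 8.29e+05, so δQ = 0.107 × 8.29e+05 = 88500.

88500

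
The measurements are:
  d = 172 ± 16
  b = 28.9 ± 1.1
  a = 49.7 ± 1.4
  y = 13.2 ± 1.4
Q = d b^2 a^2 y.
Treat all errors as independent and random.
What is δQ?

Q is a product of powers, so relative uncertainties combine in quadrature:
  (1·δd/d)² = (1×0.0930)² = 0.00865;  (2·δb/b)² = (2×0.0381)² = 0.00579;  (2·δa/a)² = (2×0.0282)² = 0.00317;  (1·δy/y)² = (1×0.106)² = 0.0112
δQ/Q = √(0.0289) = 0.170
Q = 4.68e+09, so δQ = 0.170 × 4.68e+09 = 7.96e+08.

7.96e+08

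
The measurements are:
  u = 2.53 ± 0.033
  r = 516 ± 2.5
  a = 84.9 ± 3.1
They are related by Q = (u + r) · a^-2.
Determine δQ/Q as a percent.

Let w = u + r = 519. δw = √(δu² + δr²) = √(0.00109 + 6.25) = 2.50, so δw/w = 0.00482.
Q is then a monomial in w, a:
δQ/Q = √((δw/w)² + (-2·δa/a)²) = √(2.32e-05 + 0.00533) = 0.0732

7.32%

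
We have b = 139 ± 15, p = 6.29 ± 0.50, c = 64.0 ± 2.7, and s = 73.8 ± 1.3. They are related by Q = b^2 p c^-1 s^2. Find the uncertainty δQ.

2.45e+06

Each factor contributes (exponent × relative error)² to (δQ/Q)²:
  (2·δb/b)² = (2×0.108)² = 0.0466;  (1·δp/p)² = (1×0.0795)² = 0.00632;  (-1·δc/c)² = (-1×0.0422)² = 0.00178;  (2·δs/s)² = (2×0.0176)² = 0.00124
δQ/Q = √(0.0559) = 0.236
Q = 1.03e+07, so δQ = 0.236 × 1.03e+07 = 2.45e+06.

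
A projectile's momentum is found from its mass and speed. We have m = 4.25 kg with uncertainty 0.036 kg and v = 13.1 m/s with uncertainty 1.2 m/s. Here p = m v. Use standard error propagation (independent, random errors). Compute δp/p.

p is a product of powers, so relative uncertainties combine in quadrature:
  (1·δm/m)² = (1×0.00847)² = 7.18e-05;  (1·δv/v)² = (1×0.0916)² = 0.00839
δp/p = √(0.00846) = 0.0920

0.0920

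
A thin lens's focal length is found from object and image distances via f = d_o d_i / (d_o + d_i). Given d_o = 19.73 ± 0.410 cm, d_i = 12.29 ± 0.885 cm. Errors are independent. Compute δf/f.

0.0451

∂f/∂d_o = (d_i/(d_o+d_i))² = 0.147;  ∂f/∂d_i = (d_o/(d_o+d_i))² = 0.380
δf = √((∂f/∂d_o · δd_o)² + (∂f/∂d_i · δd_i)²) = √(0.00365 + 0.113) = 0.341 cm
f = 7.573 cm, so δf/f = 0.341/7.573 = 0.0451.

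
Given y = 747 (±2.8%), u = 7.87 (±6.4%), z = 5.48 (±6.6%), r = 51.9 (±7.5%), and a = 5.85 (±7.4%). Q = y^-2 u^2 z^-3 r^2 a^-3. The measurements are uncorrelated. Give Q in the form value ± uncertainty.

Products/powers → add relative errors in quadrature, weighted by exponent:
  (-2·δy/y)² = (-2×0.0280)² = 0.00314;  (2·δu/u)² = (2×0.0640)² = 0.0164;  (-3·δz/z)² = (-3×0.0660)² = 0.0392;  (2·δr/r)² = (2×0.0750)² = 0.0225;  (-3·δa/a)² = (-3×0.0740)² = 0.0493
δQ/Q = √(0.131) = 0.361
Q = 9.07e-06, so δQ = 0.361 × 9.07e-06 = 3.28e-06.

(9.07 ± 3.28) × 10^-6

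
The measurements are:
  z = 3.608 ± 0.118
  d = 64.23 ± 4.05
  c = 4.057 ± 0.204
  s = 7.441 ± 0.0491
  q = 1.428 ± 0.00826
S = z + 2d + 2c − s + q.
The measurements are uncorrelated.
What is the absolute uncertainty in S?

S is a linear combination, so absolute uncertainties add in quadrature:
  (δz)² = 0.0139;  (2·δd)² = 65.6;  (2·δc)² = 0.166;  (δs)² = 0.00241;  (δq)² = 6.82e-05
δS = √(65.8) = 8.11

8.11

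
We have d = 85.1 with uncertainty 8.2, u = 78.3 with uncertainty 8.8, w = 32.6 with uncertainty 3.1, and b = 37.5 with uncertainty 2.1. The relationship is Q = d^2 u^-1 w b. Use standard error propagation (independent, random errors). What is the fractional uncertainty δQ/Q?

Relative error in a monomial: (δQ/Q)² = Σ (nᵢ · δxᵢ/xᵢ)².
  (2·δd/d)² = (2×0.0964)² = 0.0371;  (-1·δu/u)² = (-1×0.112)² = 0.0126;  (1·δw/w)² = (1×0.0951)² = 0.00904;  (1·δb/b)² = (1×0.0560)² = 0.00314
δQ/Q = √(0.0619) = 0.249

0.249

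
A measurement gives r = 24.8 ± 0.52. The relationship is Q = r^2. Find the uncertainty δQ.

25.8

Q ∝ r^2, so δQ/Q = |2| · δr/r = 2 × 0.0210 = 0.0419.
Q = 615, so δQ = 0.0419 × 615 = 25.8.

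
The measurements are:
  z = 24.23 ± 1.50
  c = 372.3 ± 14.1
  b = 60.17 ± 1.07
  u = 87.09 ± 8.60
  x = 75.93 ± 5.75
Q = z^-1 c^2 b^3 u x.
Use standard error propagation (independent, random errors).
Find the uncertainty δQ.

Each factor contributes (exponent × relative error)² to (δQ/Q)²:
  (-1·δz/z)² = (-1×0.0619)² = 0.00383;  (2·δc/c)² = (2×0.0379)² = 0.00574;  (3·δb/b)² = (3×0.0178)² = 0.00285;  (1·δu/u)² = (1×0.0987)² = 0.00975;  (1·δx/x)² = (1×0.0757)² = 0.00573
δQ/Q = √(0.0279) = 0.167
Q = 8.241e+12, so δQ = 0.167 × 8.241e+12 = 1.38e+12.

1.38e+12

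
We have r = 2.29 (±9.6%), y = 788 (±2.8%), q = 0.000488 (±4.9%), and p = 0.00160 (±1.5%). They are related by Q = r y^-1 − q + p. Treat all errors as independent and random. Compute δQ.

0.000293

Let w = r·y^-1 = 0.00291. δw/w = √((1·δr/r)² + (-1·δy/y)²) = √(0.00922 + 0.000784) = 0.100, so δw = 0.000291.
Q = w − q + p: δQ = √(δw² + δq² + δp²) = √(8.45e-08 + 5.72e-10 + 5.76e-10) = 0.000293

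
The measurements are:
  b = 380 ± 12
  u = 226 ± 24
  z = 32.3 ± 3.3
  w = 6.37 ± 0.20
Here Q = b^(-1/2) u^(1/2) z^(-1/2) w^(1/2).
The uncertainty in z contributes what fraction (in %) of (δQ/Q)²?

(δQ/Q)² = (−½·δb/b)² + (½·δu/u)² + (−½·δz/z)² + (½·δw/w)²
  b term: (-0.5×0.0316)² = 0.000249
  u term: (0.5×0.106)² = 0.00282
  z term: (-0.5×0.102)² = 0.00261
  w term: (0.5×0.0314)² = 0.000246
Total = 0.00592. Share from z = 0.00261/0.00592 = 0.440.

44.0%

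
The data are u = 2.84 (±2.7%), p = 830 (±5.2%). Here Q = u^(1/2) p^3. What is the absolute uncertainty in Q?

Since Q is a product/quotient, work with relative uncertainties:
  (½·δu/u)² = (0.5×0.0270)² = 0.000182;  (3·δp/p)² = (3×0.0520)² = 0.0243
δQ/Q = √(0.0245) = 0.157
Q = 9.64e+08, so δQ = 0.157 × 9.64e+08 = 1.51e+08.

1.51e+08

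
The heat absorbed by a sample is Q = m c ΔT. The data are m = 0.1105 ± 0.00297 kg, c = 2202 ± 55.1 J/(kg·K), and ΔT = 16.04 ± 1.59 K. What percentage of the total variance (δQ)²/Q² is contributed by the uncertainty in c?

5.60%

(δQ/Q)² = (1·δm/m)² + (1·δc/c)² + (1·δΔT/ΔT)²
  m term: (1×0.0269)² = 0.000722
  c term: (1×0.0250)² = 0.000626
  ΔT term: (1×0.0991)² = 0.00983
Total = 0.0112. Share from c = 0.000626/0.0112 = 0.0560.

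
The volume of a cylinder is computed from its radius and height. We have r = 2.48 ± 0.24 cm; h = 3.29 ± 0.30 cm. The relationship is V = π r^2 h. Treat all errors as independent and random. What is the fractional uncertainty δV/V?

0.214

Since V is a product/quotient, work with relative uncertainties:
  (2·δr/r)² = (2×0.0968)² = 0.0375;  (1·δh/h)² = (1×0.0912)² = 0.00831
δV/V = √(0.0458) = 0.214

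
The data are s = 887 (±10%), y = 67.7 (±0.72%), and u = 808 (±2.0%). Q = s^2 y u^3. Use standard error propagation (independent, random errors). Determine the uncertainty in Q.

5.87e+15

Relative error in a monomial: (δQ/Q)² = Σ (nᵢ · δxᵢ/xᵢ)².
  (2·δs/s)² = (2×0.100)² = 0.0400;  (1·δy/y)² = (1×0.00720)² = 5.18e-05;  (3·δu/u)² = (3×0.0200)² = 0.00360
δQ/Q = √(0.0437) = 0.209
Q = 2.81e+16, so δQ = 0.209 × 2.81e+16 = 5.87e+15.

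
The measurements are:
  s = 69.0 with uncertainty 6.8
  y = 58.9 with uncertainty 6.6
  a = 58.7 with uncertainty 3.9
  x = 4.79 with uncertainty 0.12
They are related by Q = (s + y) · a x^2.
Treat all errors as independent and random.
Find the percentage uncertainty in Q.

11.1%

Let u = s + y = 128. δu = √(δs² + δy²) = √(46.2 + 43.6) = 9.48, so δu/u = 0.0741.
Q is then a monomial in u, a, x:
δQ/Q = √((δu/u)² + (1·δa/a)² + (2·δx/x)²) = √(0.00549 + 0.00441 + 0.00251) = 0.111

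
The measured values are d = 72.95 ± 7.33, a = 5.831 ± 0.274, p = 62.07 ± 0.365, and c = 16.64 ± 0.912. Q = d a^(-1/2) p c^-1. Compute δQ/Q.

0.117

Products/powers → add relative errors in quadrature, weighted by exponent:
  (1·δd/d)² = (1×0.100)² = 0.0101;  (−½·δa/a)² = (-0.5×0.0470)² = 0.000552;  (1·δp/p)² = (1×0.00588)² = 3.46e-05;  (-1·δc/c)² = (-1×0.0548)² = 0.00300
δQ/Q = √(0.0137) = 0.117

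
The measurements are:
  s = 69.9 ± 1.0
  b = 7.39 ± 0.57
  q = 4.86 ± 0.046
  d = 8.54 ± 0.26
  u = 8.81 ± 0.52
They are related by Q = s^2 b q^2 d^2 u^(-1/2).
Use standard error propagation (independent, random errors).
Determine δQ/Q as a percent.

10.8%

Relative error in a monomial: (δQ/Q)² = Σ (nᵢ · δxᵢ/xᵢ)².
  (2·δs/s)² = (2×0.0143)² = 0.000819;  (1·δb/b)² = (1×0.0771)² = 0.00595;  (2·δq/q)² = (2×0.00947)² = 0.000358;  (2·δd/d)² = (2×0.0304)² = 0.00371;  (−½·δu/u)² = (-0.5×0.0590)² = 0.000871
δQ/Q = √(0.0117) = 0.108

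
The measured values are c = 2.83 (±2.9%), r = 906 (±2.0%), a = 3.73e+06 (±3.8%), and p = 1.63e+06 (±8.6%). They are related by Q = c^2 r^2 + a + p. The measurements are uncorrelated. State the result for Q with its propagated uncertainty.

Let w = c^2·r^2 = 6.57e+06. δw/w = √((2·δc/c)² + (2·δr/r)²) = √(0.00336 + 0.00160) = 0.0705, so δw = 4.63e+05.
Q = w + a + p: δQ = √(δw² + δa² + δp²) = √(2.15e+11 + 2.01e+10 + 1.97e+10) = 5.04e+05
Q = 1.19e+07.

(1.19 ± 0.0504) × 10^7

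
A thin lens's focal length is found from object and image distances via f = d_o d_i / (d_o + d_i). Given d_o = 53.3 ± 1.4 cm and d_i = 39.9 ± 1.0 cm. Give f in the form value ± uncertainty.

∂f/∂d_o = (d_i/(d_o+d_i))² = 0.183;  ∂f/∂d_i = (d_o/(d_o+d_i))² = 0.327
δf = √((∂f/∂d_o · δd_o)² + (∂f/∂d_i · δd_i)²) = √(0.0658 + 0.107) = 0.416 cm
f = 22.8 cm.

22.8 ± 0.416 cm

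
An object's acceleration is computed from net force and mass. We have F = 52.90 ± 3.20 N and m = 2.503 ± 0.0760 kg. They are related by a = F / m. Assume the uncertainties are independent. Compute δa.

Each factor contributes (exponent × relative error)² to (δa/a)²:
  (1·δF/F)² = (1×0.0605)² = 0.00366;  (-1·δm/m)² = (-1×0.0304)² = 0.000922
δa/a = √(0.00458) = 0.0677
a = 21.13 m/s^2, so δa = 0.0677 × 21.13 = 1.43 m/s^2.

1.43 m/s^2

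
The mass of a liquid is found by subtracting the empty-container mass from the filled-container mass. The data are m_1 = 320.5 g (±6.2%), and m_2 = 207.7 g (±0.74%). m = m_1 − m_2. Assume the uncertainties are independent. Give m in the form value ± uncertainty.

112.8 ± 19.9 g

For a sum/difference, combine absolute errors in quadrature:
  (δm_1)² = 395;  (δm_2)² = 2.36
δm = √(397) = 19.9 g
m = 112.8 g.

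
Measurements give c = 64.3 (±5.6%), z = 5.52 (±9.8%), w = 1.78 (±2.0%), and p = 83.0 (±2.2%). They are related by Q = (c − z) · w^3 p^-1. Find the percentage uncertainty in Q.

8.90%

Let u = c − z = 58.8. δu = √(δc² + δz²) = √(13.0 + 0.293) = 3.64, so δu/u = 0.0619.
Q is then a monomial in u, w, p:
δQ/Q = √((δu/u)² + (3·δw/w)² + (-1·δp/p)²) = √(0.00384 + 0.00360 + 0.000484) = 0.0890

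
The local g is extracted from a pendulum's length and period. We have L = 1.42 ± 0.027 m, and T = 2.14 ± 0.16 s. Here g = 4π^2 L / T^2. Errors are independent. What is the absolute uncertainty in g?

1.85 m/s^2

Since g is a product/quotient, work with relative uncertainties:
  (1·δL/L)² = (1×0.0190)² = 0.000362;  (-2·δT/T)² = (-2×0.0748)² = 0.0224
δg/g = √(0.0227) = 0.151
g = 12.2 m/s^2, so δg = 0.151 × 12.2 = 1.85 m/s^2.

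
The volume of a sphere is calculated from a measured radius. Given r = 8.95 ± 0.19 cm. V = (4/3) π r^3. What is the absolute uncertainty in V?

191 cm^3

For a monomial V ∝ r^3, fractional errors add in quadrature:
  (3·δr/r)² = (3×0.0212)² = 0.00406
δV/V = √(0.00406) = 0.0637
V = 3000 cm^3, so δV = 0.0637 × 3000 = 191 cm^3.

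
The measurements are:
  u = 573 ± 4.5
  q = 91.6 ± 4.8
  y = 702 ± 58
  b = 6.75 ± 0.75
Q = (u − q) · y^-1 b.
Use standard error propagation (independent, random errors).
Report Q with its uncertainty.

4.63 ± 0.644

Let w = u − q = 481. δw = √(δu² + δq²) = √(20.2 + 23.0) = 6.58, so δw/w = 0.0137.
Q is then a monomial in w, y, b:
δQ/Q = √((δw/w)² + (-1·δy/y)² + (1·δb/b)²) = √(0.000187 + 0.00683 + 0.0123) = 0.139
Q = 4.63, so δQ = 0.139 × 4.63 = 0.644.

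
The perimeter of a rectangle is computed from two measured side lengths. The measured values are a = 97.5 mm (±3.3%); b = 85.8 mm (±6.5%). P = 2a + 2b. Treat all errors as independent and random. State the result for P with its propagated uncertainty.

P is a linear combination, so absolute uncertainties add in quadrature:
  (2·δa)² = 41.4;  (2·δb)² = 124
δP = √(166) = 12.9 mm
P = 367 mm.

367 ± 12.9 mm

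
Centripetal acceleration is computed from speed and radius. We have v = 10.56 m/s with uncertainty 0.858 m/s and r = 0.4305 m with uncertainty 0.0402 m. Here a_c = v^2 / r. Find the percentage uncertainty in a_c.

Each factor contributes (exponent × relative error)² to (δa_c/a_c)²:
  (2·δv/v)² = (2×0.0812)² = 0.0264;  (-1·δr/r)² = (-1×0.0934)² = 0.00872
δa_c/a_c = √(0.0351) = 0.187

18.7%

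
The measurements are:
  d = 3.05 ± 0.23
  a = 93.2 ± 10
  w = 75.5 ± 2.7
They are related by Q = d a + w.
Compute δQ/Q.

0.104

Let p = d·a = 284. δp/p = √((1·δd/d)² + (1·δa/a)²) = √(0.00569 + 0.0115) = 0.131, so δp = 37.3.
Q = p + w: δQ = √(δp² + δw²) = √(1390 + 7.29) = 37.4
Q = 360, so δQ/Q = 37.4/360 = 0.104.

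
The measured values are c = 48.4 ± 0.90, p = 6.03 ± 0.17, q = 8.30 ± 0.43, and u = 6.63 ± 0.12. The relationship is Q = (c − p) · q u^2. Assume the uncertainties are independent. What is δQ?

Let w = c − p = 42.4. δw = √(δc² + δp²) = √(0.810 + 0.0289) = 0.916, so δw/w = 0.0216.
Q is then a monomial in w, q, u:
δQ/Q = √((δw/w)² + (1·δq/q)² + (2·δu/u)²) = √(0.000467 + 0.00268 + 0.00131) = 0.0668
Q = 15500, so δQ = 0.0668 × 15500 = 1030.

1030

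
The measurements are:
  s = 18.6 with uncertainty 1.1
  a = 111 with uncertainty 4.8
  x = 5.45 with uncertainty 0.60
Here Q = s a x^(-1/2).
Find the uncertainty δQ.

81.0

For a monomial Q ∝ s, a, x^(-1/2), fractional errors add in quadrature:
  (1·δs/s)² = (1×0.0591)² = 0.00350;  (1·δa/a)² = (1×0.0432)² = 0.00187;  (−½·δx/x)² = (-0.5×0.110)² = 0.00303
δQ/Q = √(0.00840) = 0.0916
Q = 884, so δQ = 0.0916 × 884 = 81.0.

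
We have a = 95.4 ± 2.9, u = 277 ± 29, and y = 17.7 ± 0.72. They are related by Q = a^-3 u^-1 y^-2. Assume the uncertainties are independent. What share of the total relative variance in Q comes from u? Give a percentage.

(δQ/Q)² = (-3·δa/a)² + (-1·δu/u)² + (-2·δy/y)²
  a term: (-3×0.0304)² = 0.00832
  u term: (-1×0.105)² = 0.0110
  y term: (-2×0.0407)² = 0.00662
Total = 0.0259. Share from u = 0.0110/0.0259 = 0.423.

42.3%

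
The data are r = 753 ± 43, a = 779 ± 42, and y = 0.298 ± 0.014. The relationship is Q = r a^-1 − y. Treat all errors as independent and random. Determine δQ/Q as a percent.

11.5%

Let p = r·a^-1 = 0.967. δp/p = √((1·δr/r)² + (-1·δa/a)²) = √(0.00326 + 0.00291) = 0.0785, so δp = 0.0759.
Q = p − y: δQ = √(δp² + δy²) = √(0.00576 + 0.000196) = 0.0772
Q = 0.669, so δQ/Q = 0.0772/0.669 = 0.115.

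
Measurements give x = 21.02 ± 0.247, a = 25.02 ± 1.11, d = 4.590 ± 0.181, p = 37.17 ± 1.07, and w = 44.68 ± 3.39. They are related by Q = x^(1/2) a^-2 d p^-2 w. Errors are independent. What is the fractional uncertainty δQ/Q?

0.136

Q is a product of powers, so relative uncertainties combine in quadrature:
  (½·δx/x)² = (0.5×0.0118)² = 3.45e-05;  (-2·δa/a)² = (-2×0.0444)² = 0.00787;  (1·δd/d)² = (1×0.0394)² = 0.00156;  (-2·δp/p)² = (-2×0.0288)² = 0.00331;  (1·δw/w)² = (1×0.0759)² = 0.00576
δQ/Q = √(0.0185) = 0.136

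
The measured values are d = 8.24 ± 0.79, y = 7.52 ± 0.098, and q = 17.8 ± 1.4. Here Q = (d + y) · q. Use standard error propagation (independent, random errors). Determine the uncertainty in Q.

Let u = d + y = 15.8. δu = √(δd² + δy²) = √(0.624 + 0.00960) = 0.796, so δu/u = 0.0505.
Q is then a monomial in u, q:
δQ/Q = √((δu/u)² + (1·δq/q)²) = √(0.00255 + 0.00619) = 0.0935
Q = 281, so δQ = 0.0935 × 281 = 26.2.

26.2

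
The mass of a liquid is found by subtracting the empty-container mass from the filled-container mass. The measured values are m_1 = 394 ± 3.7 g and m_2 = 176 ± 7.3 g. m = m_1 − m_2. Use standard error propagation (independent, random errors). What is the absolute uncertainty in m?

8.18 g

Absolute uncertainties add in quadrature for a linear combination:
  (δm_1)² = 13.7;  (δm_2)² = 53.3
δm = √(67.0) = 8.18 g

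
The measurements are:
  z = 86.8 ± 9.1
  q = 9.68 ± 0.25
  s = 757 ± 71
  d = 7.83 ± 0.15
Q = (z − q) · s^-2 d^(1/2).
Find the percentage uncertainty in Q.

Let u = z − q = 77.1. δu = √(δz² + δq²) = √(82.8 + 0.0625) = 9.10, so δu/u = 0.118.
Q is then a monomial in u, s, d:
δQ/Q = √((δu/u)² + (-2·δs/s)² + (½·δd/d)²) = √(0.0139 + 0.0352 + 9.17e-05) = 0.222

22.2%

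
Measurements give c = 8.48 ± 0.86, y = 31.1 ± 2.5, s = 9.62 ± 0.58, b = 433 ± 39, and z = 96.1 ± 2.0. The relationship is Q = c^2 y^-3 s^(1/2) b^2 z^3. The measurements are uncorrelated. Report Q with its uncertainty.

Products/powers → add relative errors in quadrature, weighted by exponent:
  (2·δc/c)² = (2×0.101)² = 0.0411;  (-3·δy/y)² = (-3×0.0804)² = 0.0582;  (½·δs/s)² = (0.5×0.0603)² = 0.000909;  (2·δb/b)² = (2×0.0901)² = 0.0324;  (3·δz/z)² = (3×0.0208)² = 0.00390
δQ/Q = √(0.137) = 0.370
Q = 1.23e+09, so δQ = 0.370 × 1.23e+09 = 4.56e+08.

(1.23 ± 0.456) × 10^9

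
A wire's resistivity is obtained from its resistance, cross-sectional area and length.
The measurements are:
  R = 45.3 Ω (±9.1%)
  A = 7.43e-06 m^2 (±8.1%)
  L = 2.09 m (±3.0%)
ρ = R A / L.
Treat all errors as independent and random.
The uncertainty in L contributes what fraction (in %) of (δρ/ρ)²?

(δρ/ρ)² = (1·δR/R)² + (1·δA/A)² + (-1·δL/L)²
  R term: (1×0.0910)² = 0.00828
  A term: (1×0.0810)² = 0.00656
  L term: (-1×0.0300)² = 0.000900
Total = 0.0157. Share from L = 0.000900/0.0157 = 0.0572.

5.72%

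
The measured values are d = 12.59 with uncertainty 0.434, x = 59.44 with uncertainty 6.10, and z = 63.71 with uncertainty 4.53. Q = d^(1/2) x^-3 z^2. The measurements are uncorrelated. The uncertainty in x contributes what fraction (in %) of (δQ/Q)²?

82.2%

(δQ/Q)² = (½·δd/d)² + (-3·δx/x)² + (2·δz/z)²
  d term: (0.5×0.0345)² = 0.000297
  x term: (-3×0.103)² = 0.0948
  z term: (2×0.0711)² = 0.0202
Total = 0.115. Share from x = 0.0948/0.115 = 0.822.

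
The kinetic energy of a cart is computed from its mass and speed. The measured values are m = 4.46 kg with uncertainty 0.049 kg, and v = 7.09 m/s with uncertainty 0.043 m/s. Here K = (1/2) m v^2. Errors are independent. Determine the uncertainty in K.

1.83 J

Relative error in a monomial: (δK/K)² = Σ (nᵢ · δxᵢ/xᵢ)².
  (1·δm/m)² = (1×0.0110)² = 0.000121;  (2·δv/v)² = (2×0.00606)² = 0.000147
δK/K = √(0.000268) = 0.0164
K = 112 J, so δK = 0.0164 × 112 = 1.83 J.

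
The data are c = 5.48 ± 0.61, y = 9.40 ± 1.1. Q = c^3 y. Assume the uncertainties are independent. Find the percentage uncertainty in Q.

Relative error in a monomial: (δQ/Q)² = Σ (nᵢ · δxᵢ/xᵢ)².
  (3·δc/c)² = (3×0.111)² = 0.112;  (1·δy/y)² = (1×0.117)² = 0.0137
δQ/Q = √(0.125) = 0.354

35.4%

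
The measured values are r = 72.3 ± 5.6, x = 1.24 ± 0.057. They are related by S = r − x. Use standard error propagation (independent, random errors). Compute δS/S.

Absolute uncertainties add in quadrature for a linear combination:
  (δr)² = 31.4;  (δx)² = 0.00325
δS = √(31.4) = 5.60
S = 71.1, so δS/S = 5.60/71.1 = 0.0788.

0.0788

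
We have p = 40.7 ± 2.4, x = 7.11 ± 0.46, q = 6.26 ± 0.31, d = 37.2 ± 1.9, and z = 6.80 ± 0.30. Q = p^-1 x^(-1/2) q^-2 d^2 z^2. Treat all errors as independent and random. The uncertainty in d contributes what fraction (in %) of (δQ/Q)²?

32.1%

(δQ/Q)² = (-1·δp/p)² + (−½·δx/x)² + (-2·δq/q)² + (2·δd/d)² + (2·δz/z)²
  p term: (-1×0.0590)² = 0.00348
  x term: (-0.5×0.0647)² = 0.00105
  q term: (-2×0.0495)² = 0.00981
  d term: (2×0.0511)² = 0.0104
  z term: (2×0.0441)² = 0.00779
Total = 0.0326. Share from d = 0.0104/0.0326 = 0.321.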